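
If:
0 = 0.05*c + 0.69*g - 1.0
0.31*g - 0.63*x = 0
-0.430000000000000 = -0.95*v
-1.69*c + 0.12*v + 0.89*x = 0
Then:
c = 0.40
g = 1.42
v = 0.45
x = 0.70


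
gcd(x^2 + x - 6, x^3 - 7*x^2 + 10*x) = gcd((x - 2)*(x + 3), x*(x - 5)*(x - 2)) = x - 2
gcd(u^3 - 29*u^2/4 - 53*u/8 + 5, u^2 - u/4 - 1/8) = u - 1/2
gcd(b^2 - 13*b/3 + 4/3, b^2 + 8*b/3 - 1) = b - 1/3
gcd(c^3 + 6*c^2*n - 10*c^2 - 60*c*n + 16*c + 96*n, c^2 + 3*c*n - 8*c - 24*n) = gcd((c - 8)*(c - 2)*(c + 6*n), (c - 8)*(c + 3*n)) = c - 8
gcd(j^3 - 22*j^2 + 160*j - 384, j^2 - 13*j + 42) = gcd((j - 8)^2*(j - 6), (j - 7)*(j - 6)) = j - 6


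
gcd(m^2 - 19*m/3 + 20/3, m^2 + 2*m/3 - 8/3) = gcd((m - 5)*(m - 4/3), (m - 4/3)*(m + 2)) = m - 4/3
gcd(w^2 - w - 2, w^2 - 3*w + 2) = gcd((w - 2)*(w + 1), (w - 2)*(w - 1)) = w - 2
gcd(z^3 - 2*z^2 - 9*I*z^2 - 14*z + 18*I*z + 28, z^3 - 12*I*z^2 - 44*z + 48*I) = z - 2*I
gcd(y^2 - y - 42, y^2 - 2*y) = 1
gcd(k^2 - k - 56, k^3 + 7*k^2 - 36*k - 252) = k + 7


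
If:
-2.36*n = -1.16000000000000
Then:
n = 0.49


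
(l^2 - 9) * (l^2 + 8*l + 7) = l^4 + 8*l^3 - 2*l^2 - 72*l - 63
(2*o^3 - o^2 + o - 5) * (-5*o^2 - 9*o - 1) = -10*o^5 - 13*o^4 + 2*o^3 + 17*o^2 + 44*o + 5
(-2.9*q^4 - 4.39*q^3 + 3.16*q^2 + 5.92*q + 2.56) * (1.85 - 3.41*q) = 9.889*q^5 + 9.6049*q^4 - 18.8971*q^3 - 14.3412*q^2 + 2.2224*q + 4.736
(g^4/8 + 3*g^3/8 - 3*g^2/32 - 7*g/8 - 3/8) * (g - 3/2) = g^5/8 + 3*g^4/16 - 21*g^3/32 - 47*g^2/64 + 15*g/16 + 9/16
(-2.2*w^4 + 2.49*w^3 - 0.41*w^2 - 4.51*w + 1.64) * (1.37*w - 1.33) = -3.014*w^5 + 6.3373*w^4 - 3.8734*w^3 - 5.6334*w^2 + 8.2451*w - 2.1812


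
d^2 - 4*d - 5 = (d - 5)*(d + 1)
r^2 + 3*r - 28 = (r - 4)*(r + 7)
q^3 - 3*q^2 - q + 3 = (q - 3)*(q - 1)*(q + 1)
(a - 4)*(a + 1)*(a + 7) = a^3 + 4*a^2 - 25*a - 28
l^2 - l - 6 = (l - 3)*(l + 2)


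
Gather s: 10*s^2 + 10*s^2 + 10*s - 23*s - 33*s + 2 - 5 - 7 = 20*s^2 - 46*s - 10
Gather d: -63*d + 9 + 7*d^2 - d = 7*d^2 - 64*d + 9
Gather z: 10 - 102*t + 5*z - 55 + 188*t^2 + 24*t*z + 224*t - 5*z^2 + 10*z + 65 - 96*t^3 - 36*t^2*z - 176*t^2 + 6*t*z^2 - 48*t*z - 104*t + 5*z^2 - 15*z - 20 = -96*t^3 + 12*t^2 + 6*t*z^2 + 18*t + z*(-36*t^2 - 24*t)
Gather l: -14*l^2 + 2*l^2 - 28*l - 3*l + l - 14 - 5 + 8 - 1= -12*l^2 - 30*l - 12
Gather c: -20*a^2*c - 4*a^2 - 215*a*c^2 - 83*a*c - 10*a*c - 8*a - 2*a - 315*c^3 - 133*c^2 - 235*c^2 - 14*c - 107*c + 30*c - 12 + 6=-4*a^2 - 10*a - 315*c^3 + c^2*(-215*a - 368) + c*(-20*a^2 - 93*a - 91) - 6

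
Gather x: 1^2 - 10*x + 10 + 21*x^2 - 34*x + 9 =21*x^2 - 44*x + 20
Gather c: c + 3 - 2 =c + 1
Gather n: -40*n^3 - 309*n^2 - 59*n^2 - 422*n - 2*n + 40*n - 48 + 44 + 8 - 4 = -40*n^3 - 368*n^2 - 384*n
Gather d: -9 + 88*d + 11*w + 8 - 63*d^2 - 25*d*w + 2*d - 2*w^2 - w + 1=-63*d^2 + d*(90 - 25*w) - 2*w^2 + 10*w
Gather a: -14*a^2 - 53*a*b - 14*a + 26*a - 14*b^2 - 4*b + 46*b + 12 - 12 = -14*a^2 + a*(12 - 53*b) - 14*b^2 + 42*b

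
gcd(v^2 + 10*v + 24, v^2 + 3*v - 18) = v + 6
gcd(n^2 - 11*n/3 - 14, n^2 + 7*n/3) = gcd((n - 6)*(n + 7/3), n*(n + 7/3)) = n + 7/3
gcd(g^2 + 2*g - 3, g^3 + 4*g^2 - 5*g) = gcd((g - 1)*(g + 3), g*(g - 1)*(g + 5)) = g - 1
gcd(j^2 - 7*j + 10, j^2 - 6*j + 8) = j - 2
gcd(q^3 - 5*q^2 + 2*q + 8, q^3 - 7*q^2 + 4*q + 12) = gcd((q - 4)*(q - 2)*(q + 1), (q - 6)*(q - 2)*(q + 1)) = q^2 - q - 2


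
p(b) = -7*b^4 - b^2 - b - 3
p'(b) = -28*b^3 - 2*b - 1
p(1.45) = -37.50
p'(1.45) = -89.26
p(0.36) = -3.61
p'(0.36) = -3.03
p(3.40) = -953.40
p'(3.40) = -1108.31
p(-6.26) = -10785.60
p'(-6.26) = 6880.32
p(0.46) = -3.99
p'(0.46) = -4.65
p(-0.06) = -2.94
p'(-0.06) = -0.87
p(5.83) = -8129.54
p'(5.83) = -5561.01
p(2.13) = -153.75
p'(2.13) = -275.84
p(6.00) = -9117.00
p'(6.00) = -6061.00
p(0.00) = -3.00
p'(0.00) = -1.00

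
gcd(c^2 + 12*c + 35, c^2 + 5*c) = c + 5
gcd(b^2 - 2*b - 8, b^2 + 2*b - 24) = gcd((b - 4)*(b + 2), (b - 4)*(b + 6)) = b - 4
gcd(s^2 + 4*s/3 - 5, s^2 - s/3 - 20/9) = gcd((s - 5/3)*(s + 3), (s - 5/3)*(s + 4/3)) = s - 5/3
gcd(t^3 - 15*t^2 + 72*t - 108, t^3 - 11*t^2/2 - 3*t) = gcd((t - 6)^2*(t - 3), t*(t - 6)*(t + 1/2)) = t - 6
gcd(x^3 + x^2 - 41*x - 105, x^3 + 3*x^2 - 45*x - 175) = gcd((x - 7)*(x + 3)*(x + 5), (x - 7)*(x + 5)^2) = x^2 - 2*x - 35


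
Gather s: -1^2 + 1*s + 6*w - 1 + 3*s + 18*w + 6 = 4*s + 24*w + 4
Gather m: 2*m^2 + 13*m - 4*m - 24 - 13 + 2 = 2*m^2 + 9*m - 35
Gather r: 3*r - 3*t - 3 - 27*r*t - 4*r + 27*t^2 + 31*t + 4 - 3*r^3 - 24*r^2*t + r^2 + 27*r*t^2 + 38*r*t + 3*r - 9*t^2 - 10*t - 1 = -3*r^3 + r^2*(1 - 24*t) + r*(27*t^2 + 11*t + 2) + 18*t^2 + 18*t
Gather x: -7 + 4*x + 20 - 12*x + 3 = 16 - 8*x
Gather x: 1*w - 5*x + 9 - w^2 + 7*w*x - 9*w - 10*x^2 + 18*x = -w^2 - 8*w - 10*x^2 + x*(7*w + 13) + 9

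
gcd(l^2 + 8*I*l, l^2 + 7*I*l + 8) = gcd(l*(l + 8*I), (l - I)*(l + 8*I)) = l + 8*I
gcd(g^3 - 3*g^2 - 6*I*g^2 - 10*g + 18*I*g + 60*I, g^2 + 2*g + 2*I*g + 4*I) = g + 2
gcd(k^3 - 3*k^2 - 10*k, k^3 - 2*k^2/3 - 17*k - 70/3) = k^2 - 3*k - 10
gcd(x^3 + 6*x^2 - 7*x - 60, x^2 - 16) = x + 4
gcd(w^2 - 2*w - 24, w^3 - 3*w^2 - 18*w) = w - 6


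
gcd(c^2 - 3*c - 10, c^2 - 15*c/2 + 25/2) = c - 5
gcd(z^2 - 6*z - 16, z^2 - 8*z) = z - 8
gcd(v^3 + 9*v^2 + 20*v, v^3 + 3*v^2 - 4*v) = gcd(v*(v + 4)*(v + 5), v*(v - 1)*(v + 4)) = v^2 + 4*v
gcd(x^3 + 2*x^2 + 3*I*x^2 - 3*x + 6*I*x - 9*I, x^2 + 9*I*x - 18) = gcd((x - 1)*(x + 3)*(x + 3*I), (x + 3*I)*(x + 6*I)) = x + 3*I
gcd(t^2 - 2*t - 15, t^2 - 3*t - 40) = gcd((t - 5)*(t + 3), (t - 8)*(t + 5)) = 1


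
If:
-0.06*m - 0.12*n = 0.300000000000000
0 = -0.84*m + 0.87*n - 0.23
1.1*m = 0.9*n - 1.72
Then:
No Solution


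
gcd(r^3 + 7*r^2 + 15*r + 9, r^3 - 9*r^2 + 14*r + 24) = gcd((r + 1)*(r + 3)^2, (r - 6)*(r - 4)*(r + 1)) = r + 1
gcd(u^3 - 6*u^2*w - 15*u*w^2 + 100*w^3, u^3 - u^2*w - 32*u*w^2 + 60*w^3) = u - 5*w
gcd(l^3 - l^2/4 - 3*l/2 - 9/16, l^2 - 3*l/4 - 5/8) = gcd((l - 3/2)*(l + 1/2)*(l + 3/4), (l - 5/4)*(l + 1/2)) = l + 1/2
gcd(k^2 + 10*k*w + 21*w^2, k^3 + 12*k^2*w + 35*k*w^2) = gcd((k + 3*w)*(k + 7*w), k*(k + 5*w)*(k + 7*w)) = k + 7*w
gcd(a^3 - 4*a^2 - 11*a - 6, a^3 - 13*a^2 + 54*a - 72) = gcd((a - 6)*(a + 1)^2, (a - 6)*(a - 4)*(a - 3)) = a - 6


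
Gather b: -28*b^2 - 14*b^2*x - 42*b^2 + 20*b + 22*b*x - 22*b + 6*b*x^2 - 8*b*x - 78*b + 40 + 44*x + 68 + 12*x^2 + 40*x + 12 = b^2*(-14*x - 70) + b*(6*x^2 + 14*x - 80) + 12*x^2 + 84*x + 120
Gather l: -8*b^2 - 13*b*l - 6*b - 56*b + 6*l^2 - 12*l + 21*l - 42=-8*b^2 - 62*b + 6*l^2 + l*(9 - 13*b) - 42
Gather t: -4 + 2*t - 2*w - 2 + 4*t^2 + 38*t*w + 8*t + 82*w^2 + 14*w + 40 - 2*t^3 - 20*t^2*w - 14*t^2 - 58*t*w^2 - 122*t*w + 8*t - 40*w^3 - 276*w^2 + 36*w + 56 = -2*t^3 + t^2*(-20*w - 10) + t*(-58*w^2 - 84*w + 18) - 40*w^3 - 194*w^2 + 48*w + 90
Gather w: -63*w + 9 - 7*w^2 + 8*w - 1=-7*w^2 - 55*w + 8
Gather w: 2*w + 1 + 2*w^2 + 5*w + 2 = 2*w^2 + 7*w + 3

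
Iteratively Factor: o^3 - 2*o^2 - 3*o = (o)*(o^2 - 2*o - 3) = o*(o + 1)*(o - 3)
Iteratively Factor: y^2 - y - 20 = (y - 5)*(y + 4)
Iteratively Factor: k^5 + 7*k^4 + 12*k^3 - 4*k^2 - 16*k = (k + 4)*(k^4 + 3*k^3 - 4*k) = (k + 2)*(k + 4)*(k^3 + k^2 - 2*k) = k*(k + 2)*(k + 4)*(k^2 + k - 2) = k*(k + 2)^2*(k + 4)*(k - 1)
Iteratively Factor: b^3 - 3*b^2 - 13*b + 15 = (b - 5)*(b^2 + 2*b - 3) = (b - 5)*(b + 3)*(b - 1)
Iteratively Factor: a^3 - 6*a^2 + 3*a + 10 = (a - 2)*(a^2 - 4*a - 5) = (a - 5)*(a - 2)*(a + 1)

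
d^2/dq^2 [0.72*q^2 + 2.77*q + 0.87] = 1.44000000000000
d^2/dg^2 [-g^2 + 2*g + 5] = -2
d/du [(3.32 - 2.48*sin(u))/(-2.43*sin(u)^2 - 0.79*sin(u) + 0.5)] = (-6.0264*sin(u)^2 + 16.1352*sin(u) + 1.3828)*cos(u)/(5.9049*sin(u)^4 + 3.8394*sin(u)^3 - 1.8059*sin(u)^2 - 0.79*sin(u) + 0.25)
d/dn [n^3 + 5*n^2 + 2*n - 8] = 3*n^2 + 10*n + 2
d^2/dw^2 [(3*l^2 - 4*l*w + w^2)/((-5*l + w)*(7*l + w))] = 12*l*(177*l^3 - 67*l^2*w + 19*l*w^2 - w^3)/(-42875*l^6 + 7350*l^5*w + 3255*l^4*w^2 - 412*l^3*w^3 - 93*l^2*w^4 + 6*l*w^5 + w^6)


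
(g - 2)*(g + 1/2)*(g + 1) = g^3 - g^2/2 - 5*g/2 - 1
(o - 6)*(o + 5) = o^2 - o - 30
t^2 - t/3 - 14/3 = (t - 7/3)*(t + 2)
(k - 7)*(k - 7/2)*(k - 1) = k^3 - 23*k^2/2 + 35*k - 49/2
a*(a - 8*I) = a^2 - 8*I*a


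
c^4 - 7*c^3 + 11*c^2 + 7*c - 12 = (c - 4)*(c - 3)*(c - 1)*(c + 1)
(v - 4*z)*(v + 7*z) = v^2 + 3*v*z - 28*z^2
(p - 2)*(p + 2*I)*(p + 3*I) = p^3 - 2*p^2 + 5*I*p^2 - 6*p - 10*I*p + 12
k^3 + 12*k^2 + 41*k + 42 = (k + 2)*(k + 3)*(k + 7)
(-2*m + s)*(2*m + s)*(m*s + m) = -4*m^3*s - 4*m^3 + m*s^3 + m*s^2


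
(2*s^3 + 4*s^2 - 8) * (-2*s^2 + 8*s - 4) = -4*s^5 + 8*s^4 + 24*s^3 - 64*s + 32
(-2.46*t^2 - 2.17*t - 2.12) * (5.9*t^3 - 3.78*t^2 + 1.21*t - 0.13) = -14.514*t^5 - 3.5042*t^4 - 7.282*t^3 + 5.7077*t^2 - 2.2831*t + 0.2756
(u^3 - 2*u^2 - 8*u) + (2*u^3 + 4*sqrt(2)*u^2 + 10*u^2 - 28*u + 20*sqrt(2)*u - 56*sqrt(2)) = 3*u^3 + 4*sqrt(2)*u^2 + 8*u^2 - 36*u + 20*sqrt(2)*u - 56*sqrt(2)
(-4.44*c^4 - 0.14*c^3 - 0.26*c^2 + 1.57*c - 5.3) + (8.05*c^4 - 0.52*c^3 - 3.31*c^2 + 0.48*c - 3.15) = 3.61*c^4 - 0.66*c^3 - 3.57*c^2 + 2.05*c - 8.45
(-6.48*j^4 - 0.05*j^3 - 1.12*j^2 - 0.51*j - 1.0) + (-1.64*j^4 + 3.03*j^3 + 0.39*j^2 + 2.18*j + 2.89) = -8.12*j^4 + 2.98*j^3 - 0.73*j^2 + 1.67*j + 1.89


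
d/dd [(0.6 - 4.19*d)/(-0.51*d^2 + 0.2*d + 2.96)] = (-2.1369*d^2 + 0.612*d - 12.5224)/(0.2601*d^4 - 0.204*d^3 - 2.9792*d^2 + 1.184*d + 8.7616)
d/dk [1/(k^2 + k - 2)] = (-2*k - 1)/(k^2 + k - 2)^2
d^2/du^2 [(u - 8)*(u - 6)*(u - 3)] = 6*u - 34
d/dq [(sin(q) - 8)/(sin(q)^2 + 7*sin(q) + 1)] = (-sin(q)^2 + 16*sin(q) + 57)*cos(q)/(sin(q)^2 + 7*sin(q) + 1)^2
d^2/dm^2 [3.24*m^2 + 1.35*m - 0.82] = 6.48000000000000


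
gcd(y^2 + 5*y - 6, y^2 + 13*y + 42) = y + 6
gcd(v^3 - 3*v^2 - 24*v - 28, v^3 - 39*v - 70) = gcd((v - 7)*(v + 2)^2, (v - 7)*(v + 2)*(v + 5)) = v^2 - 5*v - 14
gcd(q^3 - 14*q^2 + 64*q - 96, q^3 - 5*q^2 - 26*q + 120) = q^2 - 10*q + 24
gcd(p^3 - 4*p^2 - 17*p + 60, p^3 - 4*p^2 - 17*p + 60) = p^3 - 4*p^2 - 17*p + 60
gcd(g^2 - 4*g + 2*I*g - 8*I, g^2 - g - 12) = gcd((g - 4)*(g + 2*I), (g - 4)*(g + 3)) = g - 4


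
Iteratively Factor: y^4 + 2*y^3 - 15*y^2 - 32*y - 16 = (y + 4)*(y^3 - 2*y^2 - 7*y - 4) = (y - 4)*(y + 4)*(y^2 + 2*y + 1) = (y - 4)*(y + 1)*(y + 4)*(y + 1)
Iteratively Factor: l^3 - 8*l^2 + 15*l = (l - 5)*(l^2 - 3*l) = (l - 5)*(l - 3)*(l)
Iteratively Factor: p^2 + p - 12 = (p + 4)*(p - 3)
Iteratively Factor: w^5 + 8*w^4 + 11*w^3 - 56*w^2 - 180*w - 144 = (w + 3)*(w^4 + 5*w^3 - 4*w^2 - 44*w - 48) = (w - 3)*(w + 3)*(w^3 + 8*w^2 + 20*w + 16) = (w - 3)*(w + 2)*(w + 3)*(w^2 + 6*w + 8) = (w - 3)*(w + 2)^2*(w + 3)*(w + 4)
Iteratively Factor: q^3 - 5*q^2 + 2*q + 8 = (q - 4)*(q^2 - q - 2) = (q - 4)*(q - 2)*(q + 1)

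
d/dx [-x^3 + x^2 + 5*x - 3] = -3*x^2 + 2*x + 5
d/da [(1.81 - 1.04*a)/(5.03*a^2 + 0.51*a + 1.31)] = (5.2312*a^2 - 18.2086*a - 2.2855)/(25.3009*a^4 + 5.1306*a^3 + 13.4387*a^2 + 1.3362*a + 1.7161)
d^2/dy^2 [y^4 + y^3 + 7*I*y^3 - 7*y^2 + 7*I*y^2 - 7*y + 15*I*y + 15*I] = 12*y^2 + y*(6 + 42*I) - 14 + 14*I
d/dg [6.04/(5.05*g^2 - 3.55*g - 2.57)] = (21.442 - 61.004*g)/(-5.05*g^2 + 3.55*g + 2.57)^2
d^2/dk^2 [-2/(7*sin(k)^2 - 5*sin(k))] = 2*(196*sin(k) - 105 - 269/sin(k) + 210/sin(k)^2 - 50/sin(k)^3)/(7*sin(k) - 5)^3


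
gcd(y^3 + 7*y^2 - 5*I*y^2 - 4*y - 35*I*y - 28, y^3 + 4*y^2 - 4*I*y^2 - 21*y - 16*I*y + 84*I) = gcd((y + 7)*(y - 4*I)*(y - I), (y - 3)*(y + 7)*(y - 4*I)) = y^2 + y*(7 - 4*I) - 28*I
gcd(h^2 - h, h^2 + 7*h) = h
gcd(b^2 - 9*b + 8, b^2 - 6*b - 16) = b - 8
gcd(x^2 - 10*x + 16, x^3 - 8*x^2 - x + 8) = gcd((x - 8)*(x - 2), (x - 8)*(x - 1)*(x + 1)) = x - 8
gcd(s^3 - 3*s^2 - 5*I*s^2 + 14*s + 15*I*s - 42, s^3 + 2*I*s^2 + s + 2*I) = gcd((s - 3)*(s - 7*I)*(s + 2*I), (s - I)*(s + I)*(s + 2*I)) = s + 2*I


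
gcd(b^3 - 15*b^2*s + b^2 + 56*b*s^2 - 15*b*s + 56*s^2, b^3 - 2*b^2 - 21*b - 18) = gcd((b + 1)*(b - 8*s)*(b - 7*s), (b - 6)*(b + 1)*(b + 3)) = b + 1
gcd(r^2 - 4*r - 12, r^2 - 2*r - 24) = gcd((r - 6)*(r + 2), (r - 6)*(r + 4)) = r - 6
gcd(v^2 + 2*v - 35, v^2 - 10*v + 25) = v - 5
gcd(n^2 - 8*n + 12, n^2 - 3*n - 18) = n - 6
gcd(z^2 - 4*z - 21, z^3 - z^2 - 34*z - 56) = z - 7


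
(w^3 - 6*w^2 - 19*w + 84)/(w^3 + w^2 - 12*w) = (w - 7)/w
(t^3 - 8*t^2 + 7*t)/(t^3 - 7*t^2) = (t - 1)/t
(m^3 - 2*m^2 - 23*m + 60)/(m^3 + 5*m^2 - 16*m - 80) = (m - 3)/(m + 4)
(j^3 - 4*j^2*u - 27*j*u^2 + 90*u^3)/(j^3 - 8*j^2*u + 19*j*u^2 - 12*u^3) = (j^2 - j*u - 30*u^2)/(j^2 - 5*j*u + 4*u^2)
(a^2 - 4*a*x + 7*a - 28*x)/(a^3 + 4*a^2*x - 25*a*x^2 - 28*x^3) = (a + 7)/(a^2 + 8*a*x + 7*x^2)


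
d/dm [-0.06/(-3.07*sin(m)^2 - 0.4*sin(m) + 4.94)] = -(0.3684*sin(m) + 0.024)*cos(m)/(3.07*sin(m)^2 + 0.4*sin(m) - 4.94)^2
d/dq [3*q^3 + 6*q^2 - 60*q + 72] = 9*q^2 + 12*q - 60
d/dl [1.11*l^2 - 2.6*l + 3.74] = 2.22*l - 2.6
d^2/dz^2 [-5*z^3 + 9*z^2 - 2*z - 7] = 18 - 30*z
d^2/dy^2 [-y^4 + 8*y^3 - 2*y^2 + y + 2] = -12*y^2 + 48*y - 4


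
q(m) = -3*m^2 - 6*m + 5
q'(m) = -6*m - 6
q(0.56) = 0.70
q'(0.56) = -9.36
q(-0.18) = 5.98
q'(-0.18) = -4.92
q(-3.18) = -6.26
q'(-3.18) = 13.08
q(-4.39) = -26.48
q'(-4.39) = 20.34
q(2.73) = -33.74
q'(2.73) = -22.38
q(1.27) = -7.46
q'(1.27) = -13.62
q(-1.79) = 6.13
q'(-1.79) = 4.74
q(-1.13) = 7.95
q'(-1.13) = 0.78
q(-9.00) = -184.00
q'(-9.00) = 48.00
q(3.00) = -40.00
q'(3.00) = -24.00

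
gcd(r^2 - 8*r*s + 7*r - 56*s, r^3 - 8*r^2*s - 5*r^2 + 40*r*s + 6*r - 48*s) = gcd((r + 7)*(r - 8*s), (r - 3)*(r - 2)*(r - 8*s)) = r - 8*s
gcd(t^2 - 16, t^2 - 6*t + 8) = t - 4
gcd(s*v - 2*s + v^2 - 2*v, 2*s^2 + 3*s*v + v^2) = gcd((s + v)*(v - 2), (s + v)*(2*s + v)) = s + v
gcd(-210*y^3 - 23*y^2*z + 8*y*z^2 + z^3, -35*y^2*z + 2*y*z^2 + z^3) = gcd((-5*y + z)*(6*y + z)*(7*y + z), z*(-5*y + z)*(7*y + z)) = 35*y^2 - 2*y*z - z^2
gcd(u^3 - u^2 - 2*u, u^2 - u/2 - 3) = u - 2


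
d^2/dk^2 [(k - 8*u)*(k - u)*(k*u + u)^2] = u^2*(12*k^2 - 54*k*u + 12*k + 16*u^2 - 36*u + 2)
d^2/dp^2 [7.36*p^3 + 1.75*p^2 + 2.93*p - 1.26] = 44.16*p + 3.5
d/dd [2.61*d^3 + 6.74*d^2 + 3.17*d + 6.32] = 7.83*d^2 + 13.48*d + 3.17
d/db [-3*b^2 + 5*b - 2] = 5 - 6*b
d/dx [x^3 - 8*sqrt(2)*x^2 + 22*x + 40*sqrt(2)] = 3*x^2 - 16*sqrt(2)*x + 22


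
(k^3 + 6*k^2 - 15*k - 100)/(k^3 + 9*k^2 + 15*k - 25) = (k - 4)/(k - 1)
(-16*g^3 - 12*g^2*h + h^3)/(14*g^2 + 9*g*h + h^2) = (-8*g^2 - 2*g*h + h^2)/(7*g + h)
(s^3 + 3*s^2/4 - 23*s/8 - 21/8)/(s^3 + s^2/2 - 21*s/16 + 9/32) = 4*(4*s^2 - 3*s - 7)/(16*s^2 - 16*s + 3)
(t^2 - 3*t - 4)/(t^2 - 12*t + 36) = (t^2 - 3*t - 4)/(t^2 - 12*t + 36)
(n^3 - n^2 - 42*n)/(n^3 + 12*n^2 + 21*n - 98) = n*(n^2 - n - 42)/(n^3 + 12*n^2 + 21*n - 98)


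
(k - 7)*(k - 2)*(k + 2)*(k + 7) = k^4 - 53*k^2 + 196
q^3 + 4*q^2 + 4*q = q*(q + 2)^2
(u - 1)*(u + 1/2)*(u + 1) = u^3 + u^2/2 - u - 1/2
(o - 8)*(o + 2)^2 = o^3 - 4*o^2 - 28*o - 32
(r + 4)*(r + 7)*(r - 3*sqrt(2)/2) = r^3 - 3*sqrt(2)*r^2/2 + 11*r^2 - 33*sqrt(2)*r/2 + 28*r - 42*sqrt(2)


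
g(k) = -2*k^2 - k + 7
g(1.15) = 3.20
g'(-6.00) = 23.00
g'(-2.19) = 7.76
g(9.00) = -164.00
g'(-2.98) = 10.92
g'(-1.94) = 6.76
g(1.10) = 3.48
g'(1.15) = -5.60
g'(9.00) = -37.00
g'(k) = -4*k - 1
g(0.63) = 5.58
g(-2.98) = -7.78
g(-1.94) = 1.41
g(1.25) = 2.62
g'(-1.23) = 3.92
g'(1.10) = -5.40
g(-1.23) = 5.20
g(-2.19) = -0.40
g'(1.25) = -6.00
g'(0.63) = -3.52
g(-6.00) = -59.00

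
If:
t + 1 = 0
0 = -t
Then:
No Solution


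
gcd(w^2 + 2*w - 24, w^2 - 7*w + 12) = w - 4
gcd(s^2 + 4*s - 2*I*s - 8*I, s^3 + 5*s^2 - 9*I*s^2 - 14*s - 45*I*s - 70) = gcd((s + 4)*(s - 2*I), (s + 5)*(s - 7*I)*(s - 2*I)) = s - 2*I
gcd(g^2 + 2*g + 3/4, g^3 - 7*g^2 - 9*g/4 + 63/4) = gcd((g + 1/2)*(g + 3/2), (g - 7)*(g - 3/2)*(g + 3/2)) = g + 3/2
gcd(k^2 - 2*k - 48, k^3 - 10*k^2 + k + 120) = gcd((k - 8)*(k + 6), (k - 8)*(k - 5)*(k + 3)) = k - 8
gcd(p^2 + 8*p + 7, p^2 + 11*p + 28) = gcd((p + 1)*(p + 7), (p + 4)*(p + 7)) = p + 7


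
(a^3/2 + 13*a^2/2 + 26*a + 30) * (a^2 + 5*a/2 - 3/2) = a^5/2 + 31*a^4/4 + 83*a^3/2 + 341*a^2/4 + 36*a - 45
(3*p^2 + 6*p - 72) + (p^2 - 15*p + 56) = 4*p^2 - 9*p - 16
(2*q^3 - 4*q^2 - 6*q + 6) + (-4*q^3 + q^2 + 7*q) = -2*q^3 - 3*q^2 + q + 6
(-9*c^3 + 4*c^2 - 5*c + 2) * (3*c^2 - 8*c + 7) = -27*c^5 + 84*c^4 - 110*c^3 + 74*c^2 - 51*c + 14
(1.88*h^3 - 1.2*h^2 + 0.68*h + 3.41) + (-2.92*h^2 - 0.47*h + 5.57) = 1.88*h^3 - 4.12*h^2 + 0.21*h + 8.98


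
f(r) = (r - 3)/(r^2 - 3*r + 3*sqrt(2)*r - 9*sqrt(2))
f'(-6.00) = -0.32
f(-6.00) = -0.57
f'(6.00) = -0.00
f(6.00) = 0.10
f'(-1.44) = -0.13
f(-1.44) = 0.36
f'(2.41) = -0.02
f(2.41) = 0.15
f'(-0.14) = -0.06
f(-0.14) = 0.24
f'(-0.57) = -0.07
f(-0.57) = 0.27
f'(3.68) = -0.02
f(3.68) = 0.13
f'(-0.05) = -0.06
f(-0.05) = 0.24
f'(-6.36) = -0.22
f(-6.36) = -0.47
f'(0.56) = -0.04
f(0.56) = 0.21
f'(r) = (r - 3)*(-2*r - 3*sqrt(2) + 3)/(r^2 - 3*r + 3*sqrt(2)*r - 9*sqrt(2))^2 + 1/(r^2 - 3*r + 3*sqrt(2)*r - 9*sqrt(2)) = -1/(r^2 + 6*sqrt(2)*r + 18)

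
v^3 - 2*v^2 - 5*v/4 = v*(v - 5/2)*(v + 1/2)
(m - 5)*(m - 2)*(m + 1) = m^3 - 6*m^2 + 3*m + 10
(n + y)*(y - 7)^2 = n*y^2 - 14*n*y + 49*n + y^3 - 14*y^2 + 49*y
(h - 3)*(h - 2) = h^2 - 5*h + 6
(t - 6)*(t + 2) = t^2 - 4*t - 12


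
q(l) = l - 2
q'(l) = 1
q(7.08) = 5.08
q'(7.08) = 1.00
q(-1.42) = -3.42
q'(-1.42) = 1.00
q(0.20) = -1.80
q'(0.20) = 1.00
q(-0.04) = -2.04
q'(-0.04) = 1.00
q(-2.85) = -4.85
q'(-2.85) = 1.00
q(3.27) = 1.27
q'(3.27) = 1.00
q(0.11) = -1.89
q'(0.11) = 1.00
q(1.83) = -0.17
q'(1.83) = 1.00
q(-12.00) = -14.00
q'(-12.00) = 1.00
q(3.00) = 1.00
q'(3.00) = 1.00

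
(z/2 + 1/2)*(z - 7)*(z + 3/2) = z^3/2 - 9*z^2/4 - 8*z - 21/4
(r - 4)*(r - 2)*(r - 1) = r^3 - 7*r^2 + 14*r - 8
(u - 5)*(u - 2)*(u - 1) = u^3 - 8*u^2 + 17*u - 10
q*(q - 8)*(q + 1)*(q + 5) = q^4 - 2*q^3 - 43*q^2 - 40*q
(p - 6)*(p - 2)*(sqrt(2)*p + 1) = sqrt(2)*p^3 - 8*sqrt(2)*p^2 + p^2 - 8*p + 12*sqrt(2)*p + 12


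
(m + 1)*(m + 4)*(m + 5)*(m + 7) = m^4 + 17*m^3 + 99*m^2 + 223*m + 140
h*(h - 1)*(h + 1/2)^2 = h^4 - 3*h^2/4 - h/4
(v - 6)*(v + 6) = v^2 - 36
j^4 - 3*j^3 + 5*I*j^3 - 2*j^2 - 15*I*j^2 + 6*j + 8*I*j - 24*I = (j - 3)*(j - I)*(j + 2*I)*(j + 4*I)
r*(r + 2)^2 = r^3 + 4*r^2 + 4*r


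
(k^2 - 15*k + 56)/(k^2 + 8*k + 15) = (k^2 - 15*k + 56)/(k^2 + 8*k + 15)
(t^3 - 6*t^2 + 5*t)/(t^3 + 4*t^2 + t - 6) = t*(t - 5)/(t^2 + 5*t + 6)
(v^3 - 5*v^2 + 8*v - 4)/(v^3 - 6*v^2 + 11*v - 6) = (v - 2)/(v - 3)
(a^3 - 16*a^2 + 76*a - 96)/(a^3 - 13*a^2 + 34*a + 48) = (a - 2)/(a + 1)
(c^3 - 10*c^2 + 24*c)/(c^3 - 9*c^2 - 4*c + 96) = c*(c - 6)/(c^2 - 5*c - 24)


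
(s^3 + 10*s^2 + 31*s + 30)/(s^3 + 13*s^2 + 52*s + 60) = (s + 3)/(s + 6)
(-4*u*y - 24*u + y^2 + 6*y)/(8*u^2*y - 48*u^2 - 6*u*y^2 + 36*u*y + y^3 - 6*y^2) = (y + 6)/(-2*u*y + 12*u + y^2 - 6*y)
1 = 1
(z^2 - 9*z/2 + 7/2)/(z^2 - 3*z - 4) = (-2*z^2 + 9*z - 7)/(2*(-z^2 + 3*z + 4))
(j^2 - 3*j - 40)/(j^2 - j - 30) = (j - 8)/(j - 6)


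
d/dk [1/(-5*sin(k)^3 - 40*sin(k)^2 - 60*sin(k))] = (3*cos(k) + 16/tan(k) + 12*cos(k)/sin(k)^2)/(5*(sin(k) + 2)^2*(sin(k) + 6)^2)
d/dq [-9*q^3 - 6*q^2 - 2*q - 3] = -27*q^2 - 12*q - 2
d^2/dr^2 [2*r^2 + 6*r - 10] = 4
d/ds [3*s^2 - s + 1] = 6*s - 1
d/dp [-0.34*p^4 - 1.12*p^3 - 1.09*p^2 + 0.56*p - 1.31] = -1.36*p^3 - 3.36*p^2 - 2.18*p + 0.56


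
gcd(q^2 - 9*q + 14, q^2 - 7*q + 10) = q - 2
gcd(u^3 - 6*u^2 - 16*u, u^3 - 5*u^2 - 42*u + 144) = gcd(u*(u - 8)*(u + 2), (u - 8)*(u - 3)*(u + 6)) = u - 8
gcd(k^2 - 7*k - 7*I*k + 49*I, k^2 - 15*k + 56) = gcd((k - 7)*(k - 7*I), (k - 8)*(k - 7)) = k - 7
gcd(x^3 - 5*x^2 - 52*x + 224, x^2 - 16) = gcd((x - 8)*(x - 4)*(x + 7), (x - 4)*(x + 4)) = x - 4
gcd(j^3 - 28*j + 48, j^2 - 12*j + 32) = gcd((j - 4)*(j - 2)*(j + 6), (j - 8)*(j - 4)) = j - 4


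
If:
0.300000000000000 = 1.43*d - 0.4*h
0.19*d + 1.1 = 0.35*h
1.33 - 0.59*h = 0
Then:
No Solution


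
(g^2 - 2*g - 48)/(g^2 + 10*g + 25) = (g^2 - 2*g - 48)/(g^2 + 10*g + 25)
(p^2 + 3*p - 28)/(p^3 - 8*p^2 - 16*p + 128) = (p + 7)/(p^2 - 4*p - 32)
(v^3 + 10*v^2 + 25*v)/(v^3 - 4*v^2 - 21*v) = (v^2 + 10*v + 25)/(v^2 - 4*v - 21)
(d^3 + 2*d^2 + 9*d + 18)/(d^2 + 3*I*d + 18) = (d^2 + d*(2 + 3*I) + 6*I)/(d + 6*I)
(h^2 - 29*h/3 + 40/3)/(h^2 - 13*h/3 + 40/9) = 3*(h - 8)/(3*h - 8)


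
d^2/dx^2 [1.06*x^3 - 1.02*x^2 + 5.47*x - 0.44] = 6.36*x - 2.04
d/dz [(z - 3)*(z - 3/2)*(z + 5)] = 3*z^2 + z - 18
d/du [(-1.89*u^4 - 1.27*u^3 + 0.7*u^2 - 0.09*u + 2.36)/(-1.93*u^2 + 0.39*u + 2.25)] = (7.2954*u^5 + 0.2398*u^4 - 18.0006*u^3 - 8.4732*u^2 + 12.2596*u - 1.1229)/(3.7249*u^4 - 1.5054*u^3 - 8.5329*u^2 + 1.755*u + 5.0625)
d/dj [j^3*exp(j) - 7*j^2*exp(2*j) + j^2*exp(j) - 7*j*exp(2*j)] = (j^3 - 14*j^2*exp(j) + 4*j^2 - 28*j*exp(j) + 2*j - 7*exp(j))*exp(j)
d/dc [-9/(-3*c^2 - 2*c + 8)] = 18*(-3*c - 1)/(3*c^2 + 2*c - 8)^2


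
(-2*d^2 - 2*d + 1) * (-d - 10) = 2*d^3 + 22*d^2 + 19*d - 10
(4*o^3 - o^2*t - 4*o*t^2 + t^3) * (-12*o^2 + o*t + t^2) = -48*o^5 + 16*o^4*t + 51*o^3*t^2 - 17*o^2*t^3 - 3*o*t^4 + t^5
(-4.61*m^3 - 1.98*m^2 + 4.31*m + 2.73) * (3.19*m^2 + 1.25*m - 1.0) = -14.7059*m^5 - 12.0787*m^4 + 15.8839*m^3 + 16.0762*m^2 - 0.8975*m - 2.73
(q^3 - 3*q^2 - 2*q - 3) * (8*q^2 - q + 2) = 8*q^5 - 25*q^4 - 11*q^3 - 28*q^2 - q - 6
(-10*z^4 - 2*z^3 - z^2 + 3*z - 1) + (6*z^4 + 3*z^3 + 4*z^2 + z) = -4*z^4 + z^3 + 3*z^2 + 4*z - 1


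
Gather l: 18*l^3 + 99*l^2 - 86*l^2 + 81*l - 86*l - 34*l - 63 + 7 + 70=18*l^3 + 13*l^2 - 39*l + 14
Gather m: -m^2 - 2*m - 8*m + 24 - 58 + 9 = -m^2 - 10*m - 25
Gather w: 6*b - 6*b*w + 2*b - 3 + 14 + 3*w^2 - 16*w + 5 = 8*b + 3*w^2 + w*(-6*b - 16) + 16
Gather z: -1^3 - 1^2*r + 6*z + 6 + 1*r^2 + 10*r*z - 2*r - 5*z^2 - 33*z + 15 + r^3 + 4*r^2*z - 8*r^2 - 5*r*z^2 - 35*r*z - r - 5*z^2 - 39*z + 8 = r^3 - 7*r^2 - 4*r + z^2*(-5*r - 10) + z*(4*r^2 - 25*r - 66) + 28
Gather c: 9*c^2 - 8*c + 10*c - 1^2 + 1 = 9*c^2 + 2*c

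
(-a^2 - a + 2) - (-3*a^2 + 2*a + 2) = 2*a^2 - 3*a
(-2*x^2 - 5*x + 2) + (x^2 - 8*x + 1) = -x^2 - 13*x + 3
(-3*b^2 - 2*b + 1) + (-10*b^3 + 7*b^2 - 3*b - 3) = -10*b^3 + 4*b^2 - 5*b - 2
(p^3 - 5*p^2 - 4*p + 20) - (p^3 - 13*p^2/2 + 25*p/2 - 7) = 3*p^2/2 - 33*p/2 + 27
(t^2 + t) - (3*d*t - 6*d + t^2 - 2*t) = -3*d*t + 6*d + 3*t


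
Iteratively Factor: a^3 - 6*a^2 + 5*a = (a - 1)*(a^2 - 5*a) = a*(a - 1)*(a - 5)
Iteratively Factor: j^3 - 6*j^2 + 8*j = (j)*(j^2 - 6*j + 8) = j*(j - 4)*(j - 2)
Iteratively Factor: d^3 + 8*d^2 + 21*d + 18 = (d + 2)*(d^2 + 6*d + 9) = (d + 2)*(d + 3)*(d + 3)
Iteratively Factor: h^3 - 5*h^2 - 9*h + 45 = (h - 5)*(h^2 - 9) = (h - 5)*(h - 3)*(h + 3)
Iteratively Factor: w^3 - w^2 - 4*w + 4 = (w - 2)*(w^2 + w - 2) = (w - 2)*(w + 2)*(w - 1)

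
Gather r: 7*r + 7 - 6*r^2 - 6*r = -6*r^2 + r + 7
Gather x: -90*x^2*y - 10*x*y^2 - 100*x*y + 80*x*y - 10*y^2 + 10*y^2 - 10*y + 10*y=-90*x^2*y + x*(-10*y^2 - 20*y)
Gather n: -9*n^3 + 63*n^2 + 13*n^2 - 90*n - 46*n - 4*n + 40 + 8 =-9*n^3 + 76*n^2 - 140*n + 48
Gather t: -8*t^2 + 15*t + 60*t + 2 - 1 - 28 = -8*t^2 + 75*t - 27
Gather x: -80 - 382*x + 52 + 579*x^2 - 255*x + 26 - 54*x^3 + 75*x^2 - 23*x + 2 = -54*x^3 + 654*x^2 - 660*x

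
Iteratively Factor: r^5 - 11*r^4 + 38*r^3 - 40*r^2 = (r - 2)*(r^4 - 9*r^3 + 20*r^2) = (r - 5)*(r - 2)*(r^3 - 4*r^2) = (r - 5)*(r - 4)*(r - 2)*(r^2) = r*(r - 5)*(r - 4)*(r - 2)*(r)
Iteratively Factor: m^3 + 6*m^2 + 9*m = (m)*(m^2 + 6*m + 9) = m*(m + 3)*(m + 3)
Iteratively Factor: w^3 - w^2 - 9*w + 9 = (w - 1)*(w^2 - 9) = (w - 3)*(w - 1)*(w + 3)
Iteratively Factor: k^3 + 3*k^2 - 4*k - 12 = (k + 2)*(k^2 + k - 6) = (k - 2)*(k + 2)*(k + 3)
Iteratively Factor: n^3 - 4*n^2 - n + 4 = (n - 1)*(n^2 - 3*n - 4) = (n - 4)*(n - 1)*(n + 1)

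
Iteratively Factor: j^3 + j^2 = (j)*(j^2 + j) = j^2*(j + 1)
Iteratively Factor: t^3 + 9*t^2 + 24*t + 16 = (t + 1)*(t^2 + 8*t + 16) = (t + 1)*(t + 4)*(t + 4)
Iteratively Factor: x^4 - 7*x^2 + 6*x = (x - 1)*(x^3 + x^2 - 6*x) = (x - 1)*(x + 3)*(x^2 - 2*x) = (x - 2)*(x - 1)*(x + 3)*(x)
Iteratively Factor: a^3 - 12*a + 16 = (a + 4)*(a^2 - 4*a + 4) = (a - 2)*(a + 4)*(a - 2)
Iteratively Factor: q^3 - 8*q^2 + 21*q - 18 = (q - 2)*(q^2 - 6*q + 9) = (q - 3)*(q - 2)*(q - 3)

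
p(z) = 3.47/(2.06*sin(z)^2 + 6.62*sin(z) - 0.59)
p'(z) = 3.47*(-4.12*sin(z)*cos(z) - 6.62*cos(z))/(2.06*sin(z)^2 + 6.62*sin(z) - 0.59)^2 = -(14.2964*sin(z) + 22.9714)*cos(z)/(2.06*sin(z)^2 + 6.62*sin(z) - 0.59)^2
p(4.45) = -0.69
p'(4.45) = 0.09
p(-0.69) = -0.87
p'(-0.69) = -0.68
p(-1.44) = -0.68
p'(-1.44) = -0.04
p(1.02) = 0.53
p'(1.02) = -0.43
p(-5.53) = 0.71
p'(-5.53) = -0.99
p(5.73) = -0.99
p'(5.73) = -1.07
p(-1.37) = -0.68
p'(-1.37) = -0.07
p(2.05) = 0.50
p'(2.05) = 0.34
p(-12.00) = 0.98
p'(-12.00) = -2.05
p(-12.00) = 0.98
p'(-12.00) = -2.05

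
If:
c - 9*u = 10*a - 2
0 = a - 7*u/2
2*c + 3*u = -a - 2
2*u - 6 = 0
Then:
No Solution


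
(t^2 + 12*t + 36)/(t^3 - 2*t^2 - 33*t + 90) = (t + 6)/(t^2 - 8*t + 15)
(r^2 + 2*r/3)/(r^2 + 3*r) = (r + 2/3)/(r + 3)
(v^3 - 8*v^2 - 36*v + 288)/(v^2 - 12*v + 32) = (v^2 - 36)/(v - 4)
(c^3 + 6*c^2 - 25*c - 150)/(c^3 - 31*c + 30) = (c + 5)/(c - 1)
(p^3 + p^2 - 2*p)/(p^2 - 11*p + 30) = p*(p^2 + p - 2)/(p^2 - 11*p + 30)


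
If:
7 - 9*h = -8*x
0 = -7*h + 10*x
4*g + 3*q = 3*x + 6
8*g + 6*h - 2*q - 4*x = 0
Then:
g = 15/544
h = 35/17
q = 463/136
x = 49/34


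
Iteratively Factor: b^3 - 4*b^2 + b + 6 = (b + 1)*(b^2 - 5*b + 6) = (b - 2)*(b + 1)*(b - 3)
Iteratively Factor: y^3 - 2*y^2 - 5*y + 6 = (y + 2)*(y^2 - 4*y + 3) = (y - 1)*(y + 2)*(y - 3)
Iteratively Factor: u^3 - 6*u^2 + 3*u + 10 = (u - 2)*(u^2 - 4*u - 5) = (u - 5)*(u - 2)*(u + 1)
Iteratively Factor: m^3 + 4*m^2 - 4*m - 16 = (m + 2)*(m^2 + 2*m - 8) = (m + 2)*(m + 4)*(m - 2)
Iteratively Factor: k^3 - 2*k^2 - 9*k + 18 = (k - 3)*(k^2 + k - 6) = (k - 3)*(k + 3)*(k - 2)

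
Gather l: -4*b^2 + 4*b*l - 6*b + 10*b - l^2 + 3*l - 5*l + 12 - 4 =-4*b^2 + 4*b - l^2 + l*(4*b - 2) + 8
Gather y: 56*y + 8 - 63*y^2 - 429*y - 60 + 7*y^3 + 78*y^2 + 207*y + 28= 7*y^3 + 15*y^2 - 166*y - 24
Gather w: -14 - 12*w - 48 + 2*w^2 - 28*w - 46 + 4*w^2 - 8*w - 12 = 6*w^2 - 48*w - 120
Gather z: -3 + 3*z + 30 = 3*z + 27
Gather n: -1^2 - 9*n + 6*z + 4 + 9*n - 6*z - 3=0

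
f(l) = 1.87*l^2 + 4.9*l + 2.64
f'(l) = 3.74*l + 4.9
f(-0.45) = 0.81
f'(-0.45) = 3.22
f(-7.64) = 74.36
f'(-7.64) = -23.67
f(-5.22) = 28.02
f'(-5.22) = -14.62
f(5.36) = 82.63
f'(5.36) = 24.95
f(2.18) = 22.21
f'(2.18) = 13.05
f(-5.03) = 25.31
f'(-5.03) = -13.91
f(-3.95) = 12.46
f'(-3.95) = -9.87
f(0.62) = 6.40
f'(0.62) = 7.22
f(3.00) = 34.17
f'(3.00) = 16.12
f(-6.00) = 40.56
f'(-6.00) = -17.54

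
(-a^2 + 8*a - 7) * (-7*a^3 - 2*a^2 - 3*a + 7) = 7*a^5 - 54*a^4 + 36*a^3 - 17*a^2 + 77*a - 49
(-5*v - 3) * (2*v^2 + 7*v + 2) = -10*v^3 - 41*v^2 - 31*v - 6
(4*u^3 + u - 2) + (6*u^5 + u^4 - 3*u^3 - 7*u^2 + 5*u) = 6*u^5 + u^4 + u^3 - 7*u^2 + 6*u - 2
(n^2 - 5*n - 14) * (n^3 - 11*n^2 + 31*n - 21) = n^5 - 16*n^4 + 72*n^3 - 22*n^2 - 329*n + 294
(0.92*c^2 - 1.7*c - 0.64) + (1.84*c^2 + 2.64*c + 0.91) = 2.76*c^2 + 0.94*c + 0.27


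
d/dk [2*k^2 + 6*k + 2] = 4*k + 6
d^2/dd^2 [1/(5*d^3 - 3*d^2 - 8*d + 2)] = 2*(3*(1 - 5*d)*(5*d^3 - 3*d^2 - 8*d + 2) + (-15*d^2 + 6*d + 8)^2)/(5*d^3 - 3*d^2 - 8*d + 2)^3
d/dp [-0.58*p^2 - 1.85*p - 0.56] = -1.16*p - 1.85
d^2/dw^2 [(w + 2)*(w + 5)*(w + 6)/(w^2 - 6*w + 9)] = 2*(157*w + 609)/(w^4 - 12*w^3 + 54*w^2 - 108*w + 81)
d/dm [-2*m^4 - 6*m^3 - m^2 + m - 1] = -8*m^3 - 18*m^2 - 2*m + 1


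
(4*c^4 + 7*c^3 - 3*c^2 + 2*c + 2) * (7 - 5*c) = -20*c^5 - 7*c^4 + 64*c^3 - 31*c^2 + 4*c + 14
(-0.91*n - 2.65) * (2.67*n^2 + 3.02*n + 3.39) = -2.4297*n^3 - 9.8237*n^2 - 11.0879*n - 8.9835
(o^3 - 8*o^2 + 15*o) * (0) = 0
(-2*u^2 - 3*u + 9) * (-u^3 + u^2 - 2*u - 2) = 2*u^5 + u^4 - 8*u^3 + 19*u^2 - 12*u - 18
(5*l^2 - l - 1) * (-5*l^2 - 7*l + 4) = -25*l^4 - 30*l^3 + 32*l^2 + 3*l - 4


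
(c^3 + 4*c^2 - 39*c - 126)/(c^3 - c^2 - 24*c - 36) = (c + 7)/(c + 2)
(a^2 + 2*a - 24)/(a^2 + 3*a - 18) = (a - 4)/(a - 3)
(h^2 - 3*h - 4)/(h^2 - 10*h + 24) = (h + 1)/(h - 6)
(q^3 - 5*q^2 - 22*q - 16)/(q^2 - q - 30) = (-q^3 + 5*q^2 + 22*q + 16)/(-q^2 + q + 30)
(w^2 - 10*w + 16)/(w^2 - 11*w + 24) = (w - 2)/(w - 3)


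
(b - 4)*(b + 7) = b^2 + 3*b - 28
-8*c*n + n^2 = n*(-8*c + n)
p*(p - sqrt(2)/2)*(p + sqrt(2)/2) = p^3 - p/2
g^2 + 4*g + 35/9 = (g + 5/3)*(g + 7/3)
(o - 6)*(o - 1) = o^2 - 7*o + 6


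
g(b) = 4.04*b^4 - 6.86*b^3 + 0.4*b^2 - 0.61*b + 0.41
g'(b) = 16.16*b^3 - 20.58*b^2 + 0.8*b - 0.61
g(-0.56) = 2.48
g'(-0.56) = -10.35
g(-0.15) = 0.54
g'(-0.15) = -1.25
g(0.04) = 0.39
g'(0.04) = -0.61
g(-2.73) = 369.04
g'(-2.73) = -484.97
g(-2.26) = 188.41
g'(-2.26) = -294.07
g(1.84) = 4.22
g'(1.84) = 31.86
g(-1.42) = 38.15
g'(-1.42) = -89.51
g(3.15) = 185.80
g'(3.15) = 302.80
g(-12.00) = 95692.85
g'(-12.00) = -30898.21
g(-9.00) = 31545.68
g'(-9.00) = -13455.43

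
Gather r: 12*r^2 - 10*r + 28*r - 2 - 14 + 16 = 12*r^2 + 18*r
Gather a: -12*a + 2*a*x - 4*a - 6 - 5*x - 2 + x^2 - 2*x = a*(2*x - 16) + x^2 - 7*x - 8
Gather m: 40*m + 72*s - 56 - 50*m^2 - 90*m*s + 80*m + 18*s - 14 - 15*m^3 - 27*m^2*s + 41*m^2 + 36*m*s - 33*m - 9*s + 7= -15*m^3 + m^2*(-27*s - 9) + m*(87 - 54*s) + 81*s - 63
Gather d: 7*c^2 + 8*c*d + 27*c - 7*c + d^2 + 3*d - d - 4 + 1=7*c^2 + 20*c + d^2 + d*(8*c + 2) - 3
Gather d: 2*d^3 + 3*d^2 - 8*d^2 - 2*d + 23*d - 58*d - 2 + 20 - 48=2*d^3 - 5*d^2 - 37*d - 30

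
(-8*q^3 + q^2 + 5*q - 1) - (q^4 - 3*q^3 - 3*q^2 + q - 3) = -q^4 - 5*q^3 + 4*q^2 + 4*q + 2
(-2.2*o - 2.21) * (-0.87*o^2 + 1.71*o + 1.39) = 1.914*o^3 - 1.8393*o^2 - 6.8371*o - 3.0719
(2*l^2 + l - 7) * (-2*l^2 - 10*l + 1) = -4*l^4 - 22*l^3 + 6*l^2 + 71*l - 7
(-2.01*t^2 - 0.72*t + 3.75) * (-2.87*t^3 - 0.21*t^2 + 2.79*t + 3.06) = 5.7687*t^5 + 2.4885*t^4 - 16.2192*t^3 - 8.9469*t^2 + 8.2593*t + 11.475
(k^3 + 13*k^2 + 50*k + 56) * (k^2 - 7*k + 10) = k^5 + 6*k^4 - 31*k^3 - 164*k^2 + 108*k + 560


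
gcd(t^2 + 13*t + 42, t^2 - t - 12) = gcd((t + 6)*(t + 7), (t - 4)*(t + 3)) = 1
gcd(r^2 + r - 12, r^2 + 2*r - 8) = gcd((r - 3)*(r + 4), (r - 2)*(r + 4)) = r + 4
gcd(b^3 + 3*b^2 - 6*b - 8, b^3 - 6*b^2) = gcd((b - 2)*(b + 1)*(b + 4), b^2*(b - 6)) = 1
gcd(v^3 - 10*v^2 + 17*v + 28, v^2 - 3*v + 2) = 1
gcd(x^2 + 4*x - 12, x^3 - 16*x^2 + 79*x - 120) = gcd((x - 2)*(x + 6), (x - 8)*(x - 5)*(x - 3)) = 1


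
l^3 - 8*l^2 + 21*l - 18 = (l - 3)^2*(l - 2)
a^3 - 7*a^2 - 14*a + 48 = (a - 8)*(a - 2)*(a + 3)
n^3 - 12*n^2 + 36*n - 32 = (n - 8)*(n - 2)^2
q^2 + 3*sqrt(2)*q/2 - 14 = (q - 2*sqrt(2))*(q + 7*sqrt(2)/2)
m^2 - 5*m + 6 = (m - 3)*(m - 2)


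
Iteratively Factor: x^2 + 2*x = (x + 2)*(x)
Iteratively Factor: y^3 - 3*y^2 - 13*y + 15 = (y - 1)*(y^2 - 2*y - 15) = (y - 1)*(y + 3)*(y - 5)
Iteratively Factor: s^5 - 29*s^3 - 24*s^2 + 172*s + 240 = (s + 2)*(s^4 - 2*s^3 - 25*s^2 + 26*s + 120) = (s - 3)*(s + 2)*(s^3 + s^2 - 22*s - 40) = (s - 3)*(s + 2)^2*(s^2 - s - 20) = (s - 3)*(s + 2)^2*(s + 4)*(s - 5)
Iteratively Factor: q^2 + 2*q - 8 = (q - 2)*(q + 4)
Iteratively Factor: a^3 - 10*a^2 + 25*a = (a - 5)*(a^2 - 5*a) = a*(a - 5)*(a - 5)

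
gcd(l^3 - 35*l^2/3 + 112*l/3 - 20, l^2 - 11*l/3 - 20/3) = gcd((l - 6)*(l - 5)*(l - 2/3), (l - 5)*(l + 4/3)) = l - 5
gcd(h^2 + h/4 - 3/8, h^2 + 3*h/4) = h + 3/4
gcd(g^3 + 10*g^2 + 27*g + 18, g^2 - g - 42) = g + 6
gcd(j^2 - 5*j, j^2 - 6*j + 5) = j - 5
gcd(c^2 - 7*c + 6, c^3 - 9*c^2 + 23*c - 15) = c - 1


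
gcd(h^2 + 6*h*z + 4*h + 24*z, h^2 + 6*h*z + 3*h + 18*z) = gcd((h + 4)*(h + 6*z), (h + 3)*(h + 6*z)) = h + 6*z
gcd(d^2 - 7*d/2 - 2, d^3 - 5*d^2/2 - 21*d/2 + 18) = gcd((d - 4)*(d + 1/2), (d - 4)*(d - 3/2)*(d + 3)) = d - 4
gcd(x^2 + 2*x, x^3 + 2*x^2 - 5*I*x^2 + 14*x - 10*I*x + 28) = x + 2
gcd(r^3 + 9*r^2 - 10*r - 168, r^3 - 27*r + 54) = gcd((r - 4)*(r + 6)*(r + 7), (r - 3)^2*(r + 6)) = r + 6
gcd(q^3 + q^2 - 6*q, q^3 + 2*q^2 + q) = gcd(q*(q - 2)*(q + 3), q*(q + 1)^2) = q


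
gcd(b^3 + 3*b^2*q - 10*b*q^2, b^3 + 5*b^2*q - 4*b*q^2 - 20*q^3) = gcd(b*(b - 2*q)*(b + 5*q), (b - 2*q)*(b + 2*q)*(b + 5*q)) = -b^2 - 3*b*q + 10*q^2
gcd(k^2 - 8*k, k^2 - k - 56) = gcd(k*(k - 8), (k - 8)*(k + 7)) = k - 8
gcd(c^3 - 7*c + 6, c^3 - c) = c - 1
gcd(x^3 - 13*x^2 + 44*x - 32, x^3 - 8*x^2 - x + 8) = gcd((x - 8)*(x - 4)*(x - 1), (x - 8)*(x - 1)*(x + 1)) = x^2 - 9*x + 8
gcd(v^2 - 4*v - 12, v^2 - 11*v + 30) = v - 6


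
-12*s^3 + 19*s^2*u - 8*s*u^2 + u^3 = (-4*s + u)*(-3*s + u)*(-s + u)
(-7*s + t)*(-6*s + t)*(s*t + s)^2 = 42*s^4*t^2 + 84*s^4*t + 42*s^4 - 13*s^3*t^3 - 26*s^3*t^2 - 13*s^3*t + s^2*t^4 + 2*s^2*t^3 + s^2*t^2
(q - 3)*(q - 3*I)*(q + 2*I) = q^3 - 3*q^2 - I*q^2 + 6*q + 3*I*q - 18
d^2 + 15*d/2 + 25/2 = (d + 5/2)*(d + 5)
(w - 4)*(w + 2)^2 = w^3 - 12*w - 16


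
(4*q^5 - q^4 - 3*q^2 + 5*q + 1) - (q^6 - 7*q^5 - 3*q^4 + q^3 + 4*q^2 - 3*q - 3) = -q^6 + 11*q^5 + 2*q^4 - q^3 - 7*q^2 + 8*q + 4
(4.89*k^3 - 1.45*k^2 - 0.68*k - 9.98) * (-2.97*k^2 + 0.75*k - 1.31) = -14.5233*k^5 + 7.974*k^4 - 5.4738*k^3 + 31.0301*k^2 - 6.5942*k + 13.0738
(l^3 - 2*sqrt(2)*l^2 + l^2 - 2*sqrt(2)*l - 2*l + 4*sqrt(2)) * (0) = 0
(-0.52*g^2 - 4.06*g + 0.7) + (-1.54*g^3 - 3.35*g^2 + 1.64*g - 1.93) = -1.54*g^3 - 3.87*g^2 - 2.42*g - 1.23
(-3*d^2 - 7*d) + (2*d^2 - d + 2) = -d^2 - 8*d + 2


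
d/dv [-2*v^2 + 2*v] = 2 - 4*v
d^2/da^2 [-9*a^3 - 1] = -54*a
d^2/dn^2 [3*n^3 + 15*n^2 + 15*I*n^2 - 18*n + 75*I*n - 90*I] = 18*n + 30 + 30*I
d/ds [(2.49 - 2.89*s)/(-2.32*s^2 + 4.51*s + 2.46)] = (-6.7048*s^2 + 11.5536*s - 18.3393)/(5.3824*s^4 - 20.9264*s^3 + 8.9257*s^2 + 22.1892*s + 6.0516)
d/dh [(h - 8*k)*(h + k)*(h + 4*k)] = 3*h^2 - 6*h*k - 36*k^2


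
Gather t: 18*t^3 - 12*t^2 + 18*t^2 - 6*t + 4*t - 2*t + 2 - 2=18*t^3 + 6*t^2 - 4*t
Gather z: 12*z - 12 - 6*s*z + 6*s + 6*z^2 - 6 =6*s + 6*z^2 + z*(12 - 6*s) - 18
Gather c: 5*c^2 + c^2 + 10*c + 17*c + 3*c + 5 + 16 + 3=6*c^2 + 30*c + 24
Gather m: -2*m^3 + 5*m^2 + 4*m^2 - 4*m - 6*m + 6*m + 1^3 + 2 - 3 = -2*m^3 + 9*m^2 - 4*m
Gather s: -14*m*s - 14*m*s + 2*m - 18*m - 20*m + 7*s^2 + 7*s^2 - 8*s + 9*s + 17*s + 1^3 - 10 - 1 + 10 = -36*m + 14*s^2 + s*(18 - 28*m)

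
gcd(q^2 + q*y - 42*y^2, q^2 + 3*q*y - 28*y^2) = q + 7*y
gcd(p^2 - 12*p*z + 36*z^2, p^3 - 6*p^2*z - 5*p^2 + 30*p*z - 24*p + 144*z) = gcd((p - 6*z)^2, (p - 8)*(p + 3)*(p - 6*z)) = -p + 6*z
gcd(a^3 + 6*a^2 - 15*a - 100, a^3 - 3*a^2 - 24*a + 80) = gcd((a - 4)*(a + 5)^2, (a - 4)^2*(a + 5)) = a^2 + a - 20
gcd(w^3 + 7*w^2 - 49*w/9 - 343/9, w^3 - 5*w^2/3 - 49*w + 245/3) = w + 7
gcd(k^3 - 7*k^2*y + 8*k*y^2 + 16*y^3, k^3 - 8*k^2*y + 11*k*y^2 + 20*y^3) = -k^2 + 3*k*y + 4*y^2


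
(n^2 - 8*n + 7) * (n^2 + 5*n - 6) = n^4 - 3*n^3 - 39*n^2 + 83*n - 42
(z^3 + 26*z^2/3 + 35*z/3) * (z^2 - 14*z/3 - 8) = z^5 + 4*z^4 - 331*z^3/9 - 1114*z^2/9 - 280*z/3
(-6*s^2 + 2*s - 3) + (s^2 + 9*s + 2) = -5*s^2 + 11*s - 1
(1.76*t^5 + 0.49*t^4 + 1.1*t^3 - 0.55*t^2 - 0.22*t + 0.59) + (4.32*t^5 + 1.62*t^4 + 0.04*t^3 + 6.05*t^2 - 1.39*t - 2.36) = 6.08*t^5 + 2.11*t^4 + 1.14*t^3 + 5.5*t^2 - 1.61*t - 1.77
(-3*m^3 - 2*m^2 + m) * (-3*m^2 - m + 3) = 9*m^5 + 9*m^4 - 10*m^3 - 7*m^2 + 3*m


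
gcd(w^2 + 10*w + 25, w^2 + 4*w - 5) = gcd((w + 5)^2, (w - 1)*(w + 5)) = w + 5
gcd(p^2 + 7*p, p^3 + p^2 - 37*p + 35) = p + 7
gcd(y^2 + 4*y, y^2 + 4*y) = y^2 + 4*y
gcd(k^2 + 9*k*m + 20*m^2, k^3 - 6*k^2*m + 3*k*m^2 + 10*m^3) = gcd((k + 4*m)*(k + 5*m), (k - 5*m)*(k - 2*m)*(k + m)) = 1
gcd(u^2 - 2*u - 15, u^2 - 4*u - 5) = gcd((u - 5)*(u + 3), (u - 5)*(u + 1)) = u - 5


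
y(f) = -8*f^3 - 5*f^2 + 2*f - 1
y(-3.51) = 276.33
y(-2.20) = 55.58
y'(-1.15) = -18.24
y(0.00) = -1.00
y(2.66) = -181.63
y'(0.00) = 2.00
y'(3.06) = -253.33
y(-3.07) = 177.21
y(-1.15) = 2.25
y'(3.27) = -287.33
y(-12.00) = 13079.00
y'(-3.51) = -258.58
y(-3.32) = 230.00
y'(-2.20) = -92.16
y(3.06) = -270.92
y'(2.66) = -194.41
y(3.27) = -327.65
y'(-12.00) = -3334.00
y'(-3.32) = -229.34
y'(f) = -24*f^2 - 10*f + 2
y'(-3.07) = -193.50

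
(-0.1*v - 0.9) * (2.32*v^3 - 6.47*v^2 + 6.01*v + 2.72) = -0.232*v^4 - 1.441*v^3 + 5.222*v^2 - 5.681*v - 2.448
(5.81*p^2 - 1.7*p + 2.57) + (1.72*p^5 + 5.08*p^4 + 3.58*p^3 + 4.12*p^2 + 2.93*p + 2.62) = 1.72*p^5 + 5.08*p^4 + 3.58*p^3 + 9.93*p^2 + 1.23*p + 5.19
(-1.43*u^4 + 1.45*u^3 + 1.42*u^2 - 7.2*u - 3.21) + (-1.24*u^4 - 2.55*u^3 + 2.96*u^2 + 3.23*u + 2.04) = -2.67*u^4 - 1.1*u^3 + 4.38*u^2 - 3.97*u - 1.17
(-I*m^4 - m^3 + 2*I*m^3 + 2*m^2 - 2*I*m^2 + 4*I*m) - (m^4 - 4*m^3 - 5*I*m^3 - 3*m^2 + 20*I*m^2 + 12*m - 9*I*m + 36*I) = -m^4 - I*m^4 + 3*m^3 + 7*I*m^3 + 5*m^2 - 22*I*m^2 - 12*m + 13*I*m - 36*I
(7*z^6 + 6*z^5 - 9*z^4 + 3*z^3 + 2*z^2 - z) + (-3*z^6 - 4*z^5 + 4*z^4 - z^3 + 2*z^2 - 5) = 4*z^6 + 2*z^5 - 5*z^4 + 2*z^3 + 4*z^2 - z - 5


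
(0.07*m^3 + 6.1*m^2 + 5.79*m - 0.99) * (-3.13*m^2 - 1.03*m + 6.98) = -0.2191*m^5 - 19.1651*m^4 - 23.9171*m^3 + 39.713*m^2 + 41.4339*m - 6.9102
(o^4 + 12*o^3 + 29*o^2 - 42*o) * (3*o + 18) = 3*o^5 + 54*o^4 + 303*o^3 + 396*o^2 - 756*o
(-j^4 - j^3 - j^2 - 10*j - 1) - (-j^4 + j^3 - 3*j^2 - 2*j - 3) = -2*j^3 + 2*j^2 - 8*j + 2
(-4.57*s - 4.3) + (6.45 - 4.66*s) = 2.15 - 9.23*s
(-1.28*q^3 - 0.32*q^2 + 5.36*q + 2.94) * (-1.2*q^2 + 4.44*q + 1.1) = 1.536*q^5 - 5.2992*q^4 - 9.2608*q^3 + 19.9184*q^2 + 18.9496*q + 3.234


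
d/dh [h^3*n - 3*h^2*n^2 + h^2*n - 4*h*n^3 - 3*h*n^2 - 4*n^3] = n*(3*h^2 - 6*h*n + 2*h - 4*n^2 - 3*n)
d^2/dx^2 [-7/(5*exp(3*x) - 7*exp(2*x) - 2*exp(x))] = 7*(2*(-15*exp(2*x) + 14*exp(x) + 2)^2 + (-5*exp(2*x) + 7*exp(x) + 2)*(45*exp(2*x) - 28*exp(x) - 2))*exp(-x)/(-5*exp(2*x) + 7*exp(x) + 2)^3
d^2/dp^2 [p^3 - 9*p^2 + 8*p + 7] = 6*p - 18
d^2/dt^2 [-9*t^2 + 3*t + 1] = -18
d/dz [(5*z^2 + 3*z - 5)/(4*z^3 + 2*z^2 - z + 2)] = (-20*z^4 - 24*z^3 + 49*z^2 + 40*z + 1)/(16*z^6 + 16*z^5 - 4*z^4 + 12*z^3 + 9*z^2 - 4*z + 4)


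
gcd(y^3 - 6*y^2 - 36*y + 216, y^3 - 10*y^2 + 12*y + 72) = y^2 - 12*y + 36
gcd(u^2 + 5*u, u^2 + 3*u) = u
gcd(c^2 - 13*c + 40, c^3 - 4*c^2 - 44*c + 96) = c - 8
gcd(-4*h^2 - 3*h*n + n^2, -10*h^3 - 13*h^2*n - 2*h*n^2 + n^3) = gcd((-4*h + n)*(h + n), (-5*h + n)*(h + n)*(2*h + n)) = h + n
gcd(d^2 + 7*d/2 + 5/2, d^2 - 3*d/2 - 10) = d + 5/2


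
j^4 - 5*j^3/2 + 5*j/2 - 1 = (j - 2)*(j - 1)*(j - 1/2)*(j + 1)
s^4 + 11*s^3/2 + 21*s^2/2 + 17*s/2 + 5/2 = (s + 1)^3*(s + 5/2)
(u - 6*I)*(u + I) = u^2 - 5*I*u + 6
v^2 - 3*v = v*(v - 3)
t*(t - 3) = t^2 - 3*t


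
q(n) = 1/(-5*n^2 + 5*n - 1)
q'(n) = (10*n - 5)/(-5*n^2 + 5*n - 1)^2 = 5*(2*n - 1)/(5*n^2 - 5*n + 1)^2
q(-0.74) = -0.13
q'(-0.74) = -0.22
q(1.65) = -0.16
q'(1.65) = 0.28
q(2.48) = -0.05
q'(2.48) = 0.05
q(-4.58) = -0.01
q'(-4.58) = -0.00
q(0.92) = -1.58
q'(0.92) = 10.52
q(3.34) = -0.02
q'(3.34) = 0.02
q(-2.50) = -0.02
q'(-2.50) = -0.01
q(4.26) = -0.01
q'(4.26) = 0.01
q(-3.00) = -0.02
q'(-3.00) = -0.00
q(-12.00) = 0.00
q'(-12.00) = 0.00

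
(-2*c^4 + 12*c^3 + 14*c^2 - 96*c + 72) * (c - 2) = -2*c^5 + 16*c^4 - 10*c^3 - 124*c^2 + 264*c - 144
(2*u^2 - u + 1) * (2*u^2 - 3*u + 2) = 4*u^4 - 8*u^3 + 9*u^2 - 5*u + 2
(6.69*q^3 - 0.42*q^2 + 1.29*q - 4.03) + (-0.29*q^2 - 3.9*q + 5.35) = 6.69*q^3 - 0.71*q^2 - 2.61*q + 1.32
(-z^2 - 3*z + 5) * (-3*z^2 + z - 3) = 3*z^4 + 8*z^3 - 15*z^2 + 14*z - 15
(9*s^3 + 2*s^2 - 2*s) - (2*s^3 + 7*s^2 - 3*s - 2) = 7*s^3 - 5*s^2 + s + 2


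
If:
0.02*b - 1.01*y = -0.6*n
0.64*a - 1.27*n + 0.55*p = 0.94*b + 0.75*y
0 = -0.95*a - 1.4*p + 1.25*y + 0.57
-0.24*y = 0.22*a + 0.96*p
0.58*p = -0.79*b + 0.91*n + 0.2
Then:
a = 0.98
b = 0.46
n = 0.03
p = -0.23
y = 0.03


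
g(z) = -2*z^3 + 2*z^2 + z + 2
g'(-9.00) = -521.00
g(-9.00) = 1613.00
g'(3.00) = -41.00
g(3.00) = -31.00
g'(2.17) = -18.57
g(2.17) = -6.85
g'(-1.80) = -25.64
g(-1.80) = 18.34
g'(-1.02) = -9.32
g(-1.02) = 5.18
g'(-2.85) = -59.14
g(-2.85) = 61.69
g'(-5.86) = -228.48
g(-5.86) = 467.28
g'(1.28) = -3.71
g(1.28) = 2.36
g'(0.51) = 1.48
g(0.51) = 2.76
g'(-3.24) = -74.95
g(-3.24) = 87.78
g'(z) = -6*z^2 + 4*z + 1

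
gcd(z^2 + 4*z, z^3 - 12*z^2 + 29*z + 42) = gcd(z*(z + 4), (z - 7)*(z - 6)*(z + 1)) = 1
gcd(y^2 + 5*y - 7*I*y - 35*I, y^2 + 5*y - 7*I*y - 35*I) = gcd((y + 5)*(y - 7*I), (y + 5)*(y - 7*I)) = y^2 + y*(5 - 7*I) - 35*I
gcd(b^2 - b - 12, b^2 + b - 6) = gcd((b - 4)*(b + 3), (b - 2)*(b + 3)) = b + 3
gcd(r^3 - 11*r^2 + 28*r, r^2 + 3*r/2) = r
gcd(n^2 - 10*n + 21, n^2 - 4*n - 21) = n - 7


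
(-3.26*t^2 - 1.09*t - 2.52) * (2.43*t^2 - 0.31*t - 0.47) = -7.9218*t^4 - 1.6381*t^3 - 4.2535*t^2 + 1.2935*t + 1.1844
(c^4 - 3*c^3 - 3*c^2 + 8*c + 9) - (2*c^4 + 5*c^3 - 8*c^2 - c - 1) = -c^4 - 8*c^3 + 5*c^2 + 9*c + 10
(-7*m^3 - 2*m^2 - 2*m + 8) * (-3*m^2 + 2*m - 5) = 21*m^5 - 8*m^4 + 37*m^3 - 18*m^2 + 26*m - 40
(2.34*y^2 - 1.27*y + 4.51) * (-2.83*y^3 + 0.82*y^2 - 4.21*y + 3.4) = -6.6222*y^5 + 5.5129*y^4 - 23.6561*y^3 + 17.0009*y^2 - 23.3051*y + 15.334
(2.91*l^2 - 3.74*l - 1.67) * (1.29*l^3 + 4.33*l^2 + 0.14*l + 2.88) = 3.7539*l^5 + 7.7757*l^4 - 17.9411*l^3 + 0.626100000000001*l^2 - 11.005*l - 4.8096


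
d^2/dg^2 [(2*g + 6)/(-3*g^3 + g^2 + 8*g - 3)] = 4*(-(g + 3)*(-9*g^2 + 2*g + 8)^2 + (9*g^2 - 2*g + (g + 3)*(9*g - 1) - 8)*(3*g^3 - g^2 - 8*g + 3))/(3*g^3 - g^2 - 8*g + 3)^3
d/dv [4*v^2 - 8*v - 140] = 8*v - 8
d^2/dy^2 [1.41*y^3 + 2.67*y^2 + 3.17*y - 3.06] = 8.46*y + 5.34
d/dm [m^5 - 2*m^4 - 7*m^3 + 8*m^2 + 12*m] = 5*m^4 - 8*m^3 - 21*m^2 + 16*m + 12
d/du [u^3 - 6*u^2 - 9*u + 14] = 3*u^2 - 12*u - 9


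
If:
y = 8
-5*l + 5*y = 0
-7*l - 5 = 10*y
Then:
No Solution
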